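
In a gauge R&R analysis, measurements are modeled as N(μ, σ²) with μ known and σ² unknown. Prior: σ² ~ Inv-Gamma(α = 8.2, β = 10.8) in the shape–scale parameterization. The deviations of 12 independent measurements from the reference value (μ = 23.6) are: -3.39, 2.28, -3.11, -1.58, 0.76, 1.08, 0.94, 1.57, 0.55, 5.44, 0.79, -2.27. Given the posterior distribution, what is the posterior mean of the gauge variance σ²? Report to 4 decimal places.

3.4555

With known mean μ and an Inverse-Gamma(α, β) prior on σ², the Normal likelihood is conjugate: posterior is Inv-Gamma(α + n/2, β + Σ(xᵢ−μ)²/2).
Σ(xᵢ−μ)² = (-3.39)² + (2.28)² + (-3.11)² + (-1.58)² + (0.76)² + (1.08)² + (0.94)² + (1.57)² + (0.55)² + (5.44)² + (0.79)² + (-2.27)² = 69.6246.
Posterior: Inv-Gamma(8.2 + 12/2, 10.8 + 69.6246/2) = Inv-Gamma(14.20, 45.61230).
E[σ²|data] = β/(α−1) = 45.61230/13.20 = 3.4555.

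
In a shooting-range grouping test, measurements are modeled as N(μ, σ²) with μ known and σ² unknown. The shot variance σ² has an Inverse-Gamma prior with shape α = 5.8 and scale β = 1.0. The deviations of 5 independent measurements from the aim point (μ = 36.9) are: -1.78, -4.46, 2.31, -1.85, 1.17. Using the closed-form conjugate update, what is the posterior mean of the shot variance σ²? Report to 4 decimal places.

With known mean μ and an Inverse-Gamma(α, β) prior on σ², the Normal likelihood is conjugate: posterior is Inv-Gamma(α + n/2, β + Σ(xᵢ−μ)²/2).
Σ(xᵢ−μ)² = (-1.78)² + (-4.46)² + (2.31)² + (-1.85)² + (1.17)² = 33.1875.
Posterior: Inv-Gamma(5.8 + 5/2, 1.0 + 33.1875/2) = Inv-Gamma(8.30, 17.59375).
E[σ²|data] = β/(α−1) = 17.59375/7.30 = 2.4101.

2.4101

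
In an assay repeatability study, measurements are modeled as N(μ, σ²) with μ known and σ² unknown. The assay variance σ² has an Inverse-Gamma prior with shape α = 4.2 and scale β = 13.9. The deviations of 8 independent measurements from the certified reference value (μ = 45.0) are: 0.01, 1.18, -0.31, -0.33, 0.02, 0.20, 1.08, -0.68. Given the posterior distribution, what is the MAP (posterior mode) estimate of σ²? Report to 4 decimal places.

1.6884

With known mean μ and an Inverse-Gamma(α, β) prior on σ², the Normal likelihood is conjugate: posterior is Inv-Gamma(α + n/2, β + Σ(xᵢ−μ)²/2).
Σ(xᵢ−μ)² = (0.01)² + (1.18)² + (-0.31)² + (-0.33)² + (0.02)² + (0.20)² + (1.08)² + (-0.68)² = 3.2667.
Posterior: Inv-Gamma(4.2 + 8/2, 13.9 + 3.2667/2) = Inv-Gamma(8.20, 15.53335).
Mode = β/(α+1) = 15.53335/9.20 = 1.6884.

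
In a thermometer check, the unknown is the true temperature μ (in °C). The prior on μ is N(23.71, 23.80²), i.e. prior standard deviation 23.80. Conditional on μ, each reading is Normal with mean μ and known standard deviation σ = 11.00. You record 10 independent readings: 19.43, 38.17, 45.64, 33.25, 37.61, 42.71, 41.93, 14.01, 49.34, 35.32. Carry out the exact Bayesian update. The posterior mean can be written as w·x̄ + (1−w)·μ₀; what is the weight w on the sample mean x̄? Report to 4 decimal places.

For Normal data with known variance σ², a Normal(μ₀, σ₀²) prior on μ is conjugate. Posterior precision = 1/σ₀² + n/σ²; posterior mean is the precision-weighted average of μ₀ and x̄.
σ₀² = 23.80² = 566.44, σ² = 11.00² = 121. Prior precision 1/σ₀² = 1/566.44; data precision n/σ² = 10/121.
w = (n/σ²)/(1/σ₀² + n/σ²) = n·σ₀²/(σ² + n·σ₀²) = 10·566.44/(121 + 10·566.44) = 5664.4/5785.4 = 0.9791.

0.9791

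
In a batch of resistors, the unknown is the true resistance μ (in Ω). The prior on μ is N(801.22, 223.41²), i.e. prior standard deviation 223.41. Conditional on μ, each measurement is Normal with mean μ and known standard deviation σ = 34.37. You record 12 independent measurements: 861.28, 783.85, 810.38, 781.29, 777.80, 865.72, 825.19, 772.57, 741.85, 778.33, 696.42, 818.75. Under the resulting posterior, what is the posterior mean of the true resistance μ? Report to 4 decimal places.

For Normal data with known variance σ², a Normal(μ₀, σ₀²) prior on μ is conjugate. Posterior precision = 1/σ₀² + n/σ²; posterior mean is the precision-weighted average of μ₀ and x̄.
Σxᵢ = 861.28 + 783.85 + 810.38 + 781.29 + 777.80 + 865.72 + 825.19 + 772.57 + 741.85 + 778.33 + 696.42 + 818.75 = 9513.43, so n·x̄ = 9513.43.
σ₀² = 223.41² = 49912.0281, σ² = 34.37² = 1181.2969; σ² + n·σ₀² = 1181.2969 + 12·49912.0281 = 600125.6341.
Posterior mean = (μ₀/σ₀² + n·x̄/σ²)/(1/σ₀² + n/σ²) = (σ²·μ₀ + σ₀²·n·x̄)/(σ² + n·σ₀²) = (1181.2969·801.22 + 49912.0281·9513.43)/600125.6341 = 475781064.189601/600125.6341 = 792.8024.

792.8024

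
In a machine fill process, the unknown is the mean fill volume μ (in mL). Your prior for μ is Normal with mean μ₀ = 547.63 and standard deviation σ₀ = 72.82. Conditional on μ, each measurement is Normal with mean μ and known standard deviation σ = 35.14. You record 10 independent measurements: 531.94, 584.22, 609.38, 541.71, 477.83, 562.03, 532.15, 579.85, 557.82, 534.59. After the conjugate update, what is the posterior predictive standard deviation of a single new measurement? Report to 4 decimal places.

36.8170

For Normal data with known variance σ², a Normal(μ₀, σ₀²) prior on μ is conjugate. Posterior precision = 1/σ₀² + n/σ²; posterior mean is the precision-weighted average of μ₀ and x̄.
σ₀² = 72.82² = 5302.7524, σ² = 35.14² = 1234.8196; σ² + n·σ₀² = 1234.8196 + 10·5302.7524 = 54262.3436.
Posterior precision = 1/σ₀² + n/σ² = 1/5302.7524 + 10/1234.8196 = (σ² + n·σ₀²)/(σ₀²σ²) = 54262.3436/(5302.7524·1234.8196); posterior variance σₙ² = σ₀²σ²/(σ² + n·σ₀²) = 5302.7524·1234.8196/54262.3436 = 120.671946.
Predictive variance for one new observation = σₙ² + σ² = 5302.7524·1234.8196/54262.3436 + 1234.8196 = σ²·(σ₀² + 54262.3436)/54262.3436 = 1234.8196·59565.096/54262.3436 = 1355.491546; SD = √(1234.8196·59565.096/54262.3436) = 36.8170.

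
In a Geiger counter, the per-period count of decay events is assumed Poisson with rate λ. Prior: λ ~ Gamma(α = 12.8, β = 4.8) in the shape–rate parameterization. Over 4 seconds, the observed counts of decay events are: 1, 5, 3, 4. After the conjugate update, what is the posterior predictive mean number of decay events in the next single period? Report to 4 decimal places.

With a Gamma(shape α, rate β) prior, the Poisson likelihood is conjugate: the posterior is Gamma(α + ΣXᵢ, β + n).
Sum of counts S = 13 over n = 4 seconds.
Posterior: Gamma(α+S, β+n) = Gamma(12.8+13, 4.8+4) = Gamma(25.8, 8.8).
The predictive distribution for one future period is NegBinom with mean α/β = 2.9318.

2.9318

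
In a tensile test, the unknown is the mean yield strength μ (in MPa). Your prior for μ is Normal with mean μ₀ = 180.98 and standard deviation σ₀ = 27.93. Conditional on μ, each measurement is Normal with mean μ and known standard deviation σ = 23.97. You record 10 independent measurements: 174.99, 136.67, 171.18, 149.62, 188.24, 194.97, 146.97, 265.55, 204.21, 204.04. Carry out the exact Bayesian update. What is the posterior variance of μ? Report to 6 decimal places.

53.514549

For Normal data with known variance σ², a Normal(μ₀, σ₀²) prior on μ is conjugate. Posterior precision = 1/σ₀² + n/σ²; posterior mean is the precision-weighted average of μ₀ and x̄.
σ₀² = 27.93² = 780.0849, σ² = 23.97² = 574.5609; σ² + n·σ₀² = 574.5609 + 10·780.0849 = 8375.4099.
Posterior precision = 1/σ₀² + n/σ² = 1/780.0849 + 10/574.5609 = (σ² + n·σ₀²)/(σ₀²σ²) = 8375.4099/(780.0849·574.5609); posterior variance σₙ² = σ₀²σ²/(σ² + n·σ₀²) = 780.0849·574.5609/8375.4099 = 53.514549.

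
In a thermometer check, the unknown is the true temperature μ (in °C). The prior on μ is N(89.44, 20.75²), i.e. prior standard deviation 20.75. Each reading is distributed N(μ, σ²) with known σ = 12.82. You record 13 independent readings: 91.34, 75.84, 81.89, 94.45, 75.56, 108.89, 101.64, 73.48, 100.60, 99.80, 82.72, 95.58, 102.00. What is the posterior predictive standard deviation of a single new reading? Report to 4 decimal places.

13.2904

For Normal data with known variance σ², a Normal(μ₀, σ₀²) prior on μ is conjugate. Posterior precision = 1/σ₀² + n/σ²; posterior mean is the precision-weighted average of μ₀ and x̄.
σ₀² = 20.75² = 430.5625, σ² = 12.82² = 164.3524; σ² + n·σ₀² = 164.3524 + 13·430.5625 = 5761.6649.
Posterior precision = 1/σ₀² + n/σ² = 1/430.5625 + 13/164.3524 = (σ² + n·σ₀²)/(σ₀²σ²) = 5761.6649/(430.5625·164.3524); posterior variance σₙ² = σ₀²σ²/(σ² + n·σ₀²) = 430.5625·164.3524/5761.6649 = 12.281863.
Predictive variance for one new observation = σₙ² + σ² = 430.5625·164.3524/5761.6649 + 164.3524 = σ²·(σ₀² + 5761.6649)/5761.6649 = 164.3524·6192.2274/5761.6649 = 176.634263; SD = √(164.3524·6192.2274/5761.6649) = 13.2904.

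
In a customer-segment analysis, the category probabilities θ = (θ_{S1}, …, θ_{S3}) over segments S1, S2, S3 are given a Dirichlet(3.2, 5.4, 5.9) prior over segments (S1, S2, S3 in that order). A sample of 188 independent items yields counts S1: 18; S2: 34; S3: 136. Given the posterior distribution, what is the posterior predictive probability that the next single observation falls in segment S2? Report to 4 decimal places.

The Dirichlet prior is conjugate to the Multinomial likelihood: each posterior αⱼ = prior αⱼ + observed count nⱼ.
Posterior concentration: (21.2, 39.4, 141.9), total = 202.5.
P(next = S2 | data) = α_{S2}/Σα = 0.1946.

0.1946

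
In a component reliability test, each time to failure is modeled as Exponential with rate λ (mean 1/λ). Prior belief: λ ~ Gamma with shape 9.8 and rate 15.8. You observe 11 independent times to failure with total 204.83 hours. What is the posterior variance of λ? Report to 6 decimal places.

0.000427

With a Gamma(shape α, rate β) prior on the exponential rate λ, the posterior after n observations with total T = Σxᵢ is Gamma(α+n, β+T).
Posterior: Gamma(9.8+11, 15.8+204.83) = Gamma(20.8, 220.63).
Var = α/β² = 0.000427.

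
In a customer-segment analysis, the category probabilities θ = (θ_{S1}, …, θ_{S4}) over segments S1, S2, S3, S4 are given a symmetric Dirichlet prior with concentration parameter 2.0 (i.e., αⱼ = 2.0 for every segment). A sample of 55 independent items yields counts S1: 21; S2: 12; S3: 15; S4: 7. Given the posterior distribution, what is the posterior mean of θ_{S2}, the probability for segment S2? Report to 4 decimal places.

0.2222

The Dirichlet prior is conjugate to the Multinomial likelihood: each posterior αⱼ = prior αⱼ + observed count nⱼ.
Posterior concentration: (23.0, 14.0, 17.0, 9.0), total = 63.0.
E[θ_{S2}|data] = α_{S2}/Σα = 14.0/63.0 = 0.2222.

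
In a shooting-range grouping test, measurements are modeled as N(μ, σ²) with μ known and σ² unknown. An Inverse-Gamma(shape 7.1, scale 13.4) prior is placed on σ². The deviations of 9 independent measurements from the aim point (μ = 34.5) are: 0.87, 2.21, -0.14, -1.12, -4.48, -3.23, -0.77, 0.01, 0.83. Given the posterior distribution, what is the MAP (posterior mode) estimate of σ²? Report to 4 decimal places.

2.5992

With known mean μ and an Inverse-Gamma(α, β) prior on σ², the Normal likelihood is conjugate: posterior is Inv-Gamma(α + n/2, β + Σ(xᵢ−μ)²/2).
Σ(xᵢ−μ)² = (0.87)² + (2.21)² + (-0.14)² + (-1.12)² + (-4.48)² + (-3.23)² + (-0.77)² + (0.01)² + (0.83)² = 38.7002.
Posterior: Inv-Gamma(7.1 + 9/2, 13.4 + 38.7002/2) = Inv-Gamma(11.60, 32.75010).
Mode = β/(α+1) = 32.75010/12.60 = 2.5992.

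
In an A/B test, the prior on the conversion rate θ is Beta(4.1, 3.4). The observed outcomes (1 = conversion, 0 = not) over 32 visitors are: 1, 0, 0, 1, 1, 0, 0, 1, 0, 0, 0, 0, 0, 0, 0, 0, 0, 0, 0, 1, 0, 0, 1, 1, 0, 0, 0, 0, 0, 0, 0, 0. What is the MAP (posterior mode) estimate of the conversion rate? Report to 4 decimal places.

The Beta prior is conjugate to a Binomial/Bernoulli likelihood; the update adds successes to α and failures to β.
Posterior: Beta(α+k, β+n−k) = Beta(4.1+7, 3.4+25) = Beta(11.1, 28.4).
Mode of Beta(a,b) for a,b>1 is (a−1)/(a+b−2) = 10.1/37.5 = 0.2693.

0.2693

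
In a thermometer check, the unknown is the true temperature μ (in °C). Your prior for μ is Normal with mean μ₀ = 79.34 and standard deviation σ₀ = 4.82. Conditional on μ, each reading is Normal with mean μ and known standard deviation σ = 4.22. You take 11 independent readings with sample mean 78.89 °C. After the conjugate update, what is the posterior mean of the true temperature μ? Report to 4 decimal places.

78.9193

For Normal data with known variance σ², a Normal(μ₀, σ₀²) prior on μ is conjugate. Posterior precision = 1/σ₀² + n/σ²; posterior mean is the precision-weighted average of μ₀ and x̄.
n·x̄ = 11·78.89 = 867.79.
σ₀² = 4.82² = 23.2324, σ² = 4.22² = 17.8084; σ² + n·σ₀² = 17.8084 + 11·23.2324 = 273.3648.
Posterior mean = (μ₀/σ₀² + n·x̄/σ²)/(1/σ₀² + n/σ²) = (σ²·μ₀ + σ₀²·n·x̄)/(σ² + n·σ₀²) = (17.8084·79.34 + 23.2324·867.79)/273.3648 = 21573.762852/273.3648 = 78.9193.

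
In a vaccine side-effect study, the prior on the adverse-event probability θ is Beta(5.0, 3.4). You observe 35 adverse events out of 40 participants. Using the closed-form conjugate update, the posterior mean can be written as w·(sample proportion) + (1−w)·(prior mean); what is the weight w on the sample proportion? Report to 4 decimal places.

The Beta prior is conjugate to a Binomial/Bernoulli likelihood; the update adds successes to α and failures to β.
Posterior mean = (α₀+k)/(α₀+β₀+n) = [n/(α₀+β₀+n)]·(k/n) + [(α₀+β₀)/(α₀+β₀+n)]·α₀/(α₀+β₀), so only n and the prior enter the weight.
The weight on the data is w = n/(α₀+β₀+n) = 40/(5.0+3.4+40) = 40/48.4 = 0.8264.

0.8264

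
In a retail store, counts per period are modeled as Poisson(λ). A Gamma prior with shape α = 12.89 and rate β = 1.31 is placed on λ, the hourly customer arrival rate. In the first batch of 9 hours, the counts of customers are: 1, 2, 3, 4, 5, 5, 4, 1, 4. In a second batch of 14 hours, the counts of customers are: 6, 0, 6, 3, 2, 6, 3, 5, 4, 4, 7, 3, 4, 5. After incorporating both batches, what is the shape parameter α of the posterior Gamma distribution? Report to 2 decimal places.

99.89

With a Gamma(shape α, rate β) prior, the Poisson likelihood is conjugate: the posterior is Gamma(α + ΣXᵢ, β + n).
Batch 1: sum of counts S = 29 over n = 9 hours.
After batch 1: Gamma(α+S, β+n) = Gamma(12.89+29, 1.31+9) = Gamma(41.89, 10.31).
Batch 2: sum of counts S = 58 over n = 14 hours.
After batch 2: Gamma(α+S, β+n) = Gamma(41.89+58, 10.31+14) = Gamma(99.89, 24.31).
Posterior α = 99.89.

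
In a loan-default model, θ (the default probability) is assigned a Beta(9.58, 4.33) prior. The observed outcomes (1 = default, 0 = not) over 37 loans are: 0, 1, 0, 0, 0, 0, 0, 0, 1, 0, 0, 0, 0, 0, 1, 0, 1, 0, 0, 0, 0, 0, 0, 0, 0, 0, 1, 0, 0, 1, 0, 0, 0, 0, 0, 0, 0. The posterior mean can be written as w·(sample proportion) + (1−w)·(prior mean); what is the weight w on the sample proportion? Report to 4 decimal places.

0.7268

The Beta prior is conjugate to a Binomial/Bernoulli likelihood; the update adds successes to α and failures to β.
Posterior mean = (α₀+k)/(α₀+β₀+n) = [n/(α₀+β₀+n)]·(k/n) + [(α₀+β₀)/(α₀+β₀+n)]·α₀/(α₀+β₀), so only n and the prior enter the weight.
The weight on the data is w = n/(α₀+β₀+n) = 37/(9.58+4.33+37) = 37/50.91 = 0.7268.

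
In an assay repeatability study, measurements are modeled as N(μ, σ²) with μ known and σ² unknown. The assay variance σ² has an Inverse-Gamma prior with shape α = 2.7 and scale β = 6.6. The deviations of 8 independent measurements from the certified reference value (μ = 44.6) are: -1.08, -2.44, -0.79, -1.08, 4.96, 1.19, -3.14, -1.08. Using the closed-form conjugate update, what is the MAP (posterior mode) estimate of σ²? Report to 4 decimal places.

3.8412

With known mean μ and an Inverse-Gamma(α, β) prior on σ², the Normal likelihood is conjugate: posterior is Inv-Gamma(α + n/2, β + Σ(xᵢ−μ)²/2).
Σ(xᵢ−μ)² = (-1.08)² + (-2.44)² + (-0.79)² + (-1.08)² + (4.96)² + (1.19)² + (-3.14)² + (-1.08)² = 45.9542.
Posterior: Inv-Gamma(2.7 + 8/2, 6.6 + 45.9542/2) = Inv-Gamma(6.70, 29.57710).
Mode = β/(α+1) = 29.57710/7.70 = 3.8412.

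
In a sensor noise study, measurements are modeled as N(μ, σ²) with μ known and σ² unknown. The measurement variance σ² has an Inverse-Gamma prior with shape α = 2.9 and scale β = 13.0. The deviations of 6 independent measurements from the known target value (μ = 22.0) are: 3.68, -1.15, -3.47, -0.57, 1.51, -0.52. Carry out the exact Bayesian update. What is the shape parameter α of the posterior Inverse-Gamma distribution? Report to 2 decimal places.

5.90

With known mean μ and an Inverse-Gamma(α, β) prior on σ², the Normal likelihood is conjugate: posterior is Inv-Gamma(α + n/2, β + Σ(xᵢ−μ)²/2).
Σ(xᵢ−μ)² = (3.68)² + (-1.15)² + (-3.47)² + (-0.57)² + (1.51)² + (-0.52)² = 29.7812.
Posterior: Inv-Gamma(2.9 + 6/2, 13.0 + 29.7812/2) = Inv-Gamma(5.90, 27.89060).
Posterior α = 5.90.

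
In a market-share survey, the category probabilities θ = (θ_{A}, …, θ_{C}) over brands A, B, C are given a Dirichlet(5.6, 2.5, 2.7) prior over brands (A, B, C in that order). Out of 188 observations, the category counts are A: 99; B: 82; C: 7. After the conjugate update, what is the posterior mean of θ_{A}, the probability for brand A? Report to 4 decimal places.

0.5262

The Dirichlet prior is conjugate to the Multinomial likelihood: each posterior αⱼ = prior αⱼ + observed count nⱼ.
Posterior concentration: (104.6, 84.5, 9.7), total = 198.8.
E[θ_{A}|data] = α_{A}/Σα = 104.6/198.8 = 0.5262.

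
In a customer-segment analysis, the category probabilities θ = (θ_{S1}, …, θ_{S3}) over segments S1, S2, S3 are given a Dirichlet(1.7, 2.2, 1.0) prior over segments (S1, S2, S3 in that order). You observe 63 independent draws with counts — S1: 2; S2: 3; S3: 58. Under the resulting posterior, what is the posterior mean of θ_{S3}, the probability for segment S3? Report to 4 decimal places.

0.8689

The Dirichlet prior is conjugate to the Multinomial likelihood: each posterior αⱼ = prior αⱼ + observed count nⱼ.
Posterior concentration: (3.7, 5.2, 59.0), total = 67.9.
E[θ_{S3}|data] = α_{S3}/Σα = 59.0/67.9 = 0.8689.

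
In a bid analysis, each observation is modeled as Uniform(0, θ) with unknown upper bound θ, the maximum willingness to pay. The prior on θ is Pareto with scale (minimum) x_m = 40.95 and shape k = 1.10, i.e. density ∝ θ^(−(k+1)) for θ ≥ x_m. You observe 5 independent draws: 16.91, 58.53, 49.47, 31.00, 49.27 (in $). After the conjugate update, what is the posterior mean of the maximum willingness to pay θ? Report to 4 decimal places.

A Pareto(scale x_m, shape k) prior on the upper bound θ of Uniform(0, θ) is conjugate: posterior is Pareto(max(x_m, max xᵢ), k + n).
Sample maximum = 58.53; prior scale x_m = 40.95 → posterior scale = max = 58.53.
Posterior shape = 1.10 + 5 = 6.10.
E[θ|data] = k·x_m/(k−1) = 6.10·58.53/5.10 = 70.0065.

70.0065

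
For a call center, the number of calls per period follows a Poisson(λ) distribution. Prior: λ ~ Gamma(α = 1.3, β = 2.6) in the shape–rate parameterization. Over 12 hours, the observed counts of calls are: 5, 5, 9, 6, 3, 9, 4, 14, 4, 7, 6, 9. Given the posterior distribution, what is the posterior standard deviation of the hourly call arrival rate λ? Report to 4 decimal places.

With a Gamma(shape α, rate β) prior, the Poisson likelihood is conjugate: the posterior is Gamma(α + ΣXᵢ, β + n).
Sum of counts S = 81 over n = 12 hours.
Posterior: Gamma(α+S, β+n) = Gamma(1.3+81, 2.6+12) = Gamma(82.3, 14.6).
SD = √α/β = √82.3/14.6 = 0.6214.

0.6214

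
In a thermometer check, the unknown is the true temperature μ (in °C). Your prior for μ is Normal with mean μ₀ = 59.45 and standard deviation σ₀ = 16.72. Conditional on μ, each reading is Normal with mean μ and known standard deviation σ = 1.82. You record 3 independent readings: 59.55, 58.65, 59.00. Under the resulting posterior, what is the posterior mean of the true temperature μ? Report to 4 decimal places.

For Normal data with known variance σ², a Normal(μ₀, σ₀²) prior on μ is conjugate. Posterior precision = 1/σ₀² + n/σ²; posterior mean is the precision-weighted average of μ₀ and x̄.
Σxᵢ = 59.55 + 58.65 + 59.00 = 177.2, so n·x̄ = 177.2.
σ₀² = 16.72² = 279.5584, σ² = 1.82² = 3.3124; σ² + n·σ₀² = 3.3124 + 3·279.5584 = 841.9876.
Posterior mean = (μ₀/σ₀² + n·x̄/σ²)/(1/σ₀² + n/σ²) = (σ²·μ₀ + σ₀²·n·x̄)/(σ² + n·σ₀²) = (3.3124·59.45 + 279.5584·177.2)/841.9876 = 49734.67066/841.9876 = 59.0682.

59.0682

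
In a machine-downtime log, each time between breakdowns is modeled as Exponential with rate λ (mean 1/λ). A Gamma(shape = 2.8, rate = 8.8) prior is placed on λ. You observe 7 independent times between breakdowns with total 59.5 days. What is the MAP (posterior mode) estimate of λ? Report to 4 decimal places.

With a Gamma(shape α, rate β) prior on the exponential rate λ, the posterior after n observations with total T = Σxᵢ is Gamma(α+n, β+T).
Posterior: Gamma(2.8+7, 8.8+59.5) = Gamma(9.8, 68.3).
Mode = (α−1)/β = 0.1288.

0.1288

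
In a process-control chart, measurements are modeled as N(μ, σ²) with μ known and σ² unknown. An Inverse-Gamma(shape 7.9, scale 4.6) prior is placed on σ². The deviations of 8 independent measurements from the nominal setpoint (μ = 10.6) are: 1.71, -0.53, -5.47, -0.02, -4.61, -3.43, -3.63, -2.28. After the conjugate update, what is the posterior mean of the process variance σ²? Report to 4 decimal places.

4.2990

With known mean μ and an Inverse-Gamma(α, β) prior on σ², the Normal likelihood is conjugate: posterior is Inv-Gamma(α + n/2, β + Σ(xᵢ−μ)²/2).
Σ(xᵢ−μ)² = (1.71)² + (-0.53)² + (-5.47)² + (-0.02)² + (-4.61)² + (-3.43)² + (-3.63)² + (-2.28)² = 84.5186.
Posterior: Inv-Gamma(7.9 + 8/2, 4.6 + 84.5186/2) = Inv-Gamma(11.90, 46.85930).
E[σ²|data] = β/(α−1) = 46.85930/10.90 = 4.2990.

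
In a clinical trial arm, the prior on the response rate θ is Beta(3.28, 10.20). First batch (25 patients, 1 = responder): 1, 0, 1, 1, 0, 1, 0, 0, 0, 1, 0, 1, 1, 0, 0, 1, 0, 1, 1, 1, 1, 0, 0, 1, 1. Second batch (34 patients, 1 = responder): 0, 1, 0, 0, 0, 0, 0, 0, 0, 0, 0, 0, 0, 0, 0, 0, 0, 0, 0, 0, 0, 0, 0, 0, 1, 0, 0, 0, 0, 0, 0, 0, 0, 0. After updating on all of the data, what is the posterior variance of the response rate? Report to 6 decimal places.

The Beta prior is conjugate to a Binomial/Bernoulli likelihood; the update adds successes to α and failures to β.
After batch 1: Beta(3.28+14, 10.20+11) = Beta(17.28, 21.20).
After batch 2: Beta(17.28+2, 21.20+32) = Beta(19.28, 53.20).
Var = αβ/((α+β)²(α+β+1)) = 19.28·53.20/(72.48²·73.48) = 0.002657.

0.002657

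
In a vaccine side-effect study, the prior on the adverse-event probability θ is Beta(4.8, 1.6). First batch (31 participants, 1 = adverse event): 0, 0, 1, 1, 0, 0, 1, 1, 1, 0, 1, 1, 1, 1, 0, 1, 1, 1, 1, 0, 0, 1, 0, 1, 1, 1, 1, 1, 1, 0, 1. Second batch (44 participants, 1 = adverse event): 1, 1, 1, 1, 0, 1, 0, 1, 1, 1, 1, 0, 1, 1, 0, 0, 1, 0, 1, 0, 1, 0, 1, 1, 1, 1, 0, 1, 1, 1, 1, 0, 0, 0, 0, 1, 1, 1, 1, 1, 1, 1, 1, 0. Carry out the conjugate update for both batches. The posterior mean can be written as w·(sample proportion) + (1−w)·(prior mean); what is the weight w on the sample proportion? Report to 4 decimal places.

0.9214

The Beta prior is conjugate to a Binomial/Bernoulli likelihood; the update adds successes to α and failures to β.
Total number of participants: n = 31 + 44 = 75.
Posterior mean = (α₀+k)/(α₀+β₀+n) = [n/(α₀+β₀+n)]·(k/n) + [(α₀+β₀)/(α₀+β₀+n)]·α₀/(α₀+β₀), so only n and the prior enter the weight.
The weight on the data is w = n/(α₀+β₀+n) = 75/(4.8+1.6+75) = 75/81.4 = 0.9214.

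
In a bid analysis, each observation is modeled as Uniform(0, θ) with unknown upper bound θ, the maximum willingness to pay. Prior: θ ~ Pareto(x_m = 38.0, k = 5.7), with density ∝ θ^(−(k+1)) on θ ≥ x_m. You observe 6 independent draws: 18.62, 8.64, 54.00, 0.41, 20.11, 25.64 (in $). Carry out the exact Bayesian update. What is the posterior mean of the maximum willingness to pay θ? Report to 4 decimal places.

59.0467

A Pareto(scale x_m, shape k) prior on the upper bound θ of Uniform(0, θ) is conjugate: posterior is Pareto(max(x_m, max xᵢ), k + n).
Sample maximum = 54.00; prior scale x_m = 38.0 → posterior scale = max = 54.00.
Posterior shape = 5.7 + 6 = 11.7.
E[θ|data] = k·x_m/(k−1) = 11.7·54.00/10.7 = 59.0467.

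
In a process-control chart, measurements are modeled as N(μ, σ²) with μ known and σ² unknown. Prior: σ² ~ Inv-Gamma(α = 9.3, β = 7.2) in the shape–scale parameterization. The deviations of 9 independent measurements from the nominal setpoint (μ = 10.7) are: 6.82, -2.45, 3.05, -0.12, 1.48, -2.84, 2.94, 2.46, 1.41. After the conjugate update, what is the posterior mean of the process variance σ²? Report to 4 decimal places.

4.0301

With known mean μ and an Inverse-Gamma(α, β) prior on σ², the Normal likelihood is conjugate: posterior is Inv-Gamma(α + n/2, β + Σ(xᵢ−μ)²/2).
Σ(xᵢ−μ)² = (6.82)² + (-2.45)² + (3.05)² + (-0.12)² + (1.48)² + (-2.84)² + (2.94)² + (2.46)² + (1.41)² = 88.7711.
Posterior: Inv-Gamma(9.3 + 9/2, 7.2 + 88.7711/2) = Inv-Gamma(13.80, 51.58555).
E[σ²|data] = β/(α−1) = 51.58555/12.80 = 4.0301.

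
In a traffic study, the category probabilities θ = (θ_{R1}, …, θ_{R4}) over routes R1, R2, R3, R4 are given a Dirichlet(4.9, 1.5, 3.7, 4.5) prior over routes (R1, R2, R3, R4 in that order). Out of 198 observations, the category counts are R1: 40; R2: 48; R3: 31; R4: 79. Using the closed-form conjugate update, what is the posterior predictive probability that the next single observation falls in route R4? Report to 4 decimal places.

0.3928

The Dirichlet prior is conjugate to the Multinomial likelihood: each posterior αⱼ = prior αⱼ + observed count nⱼ.
Posterior concentration: (44.9, 49.5, 34.7, 83.5), total = 212.6.
P(next = R4 | data) = α_{R4}/Σα = 0.3928.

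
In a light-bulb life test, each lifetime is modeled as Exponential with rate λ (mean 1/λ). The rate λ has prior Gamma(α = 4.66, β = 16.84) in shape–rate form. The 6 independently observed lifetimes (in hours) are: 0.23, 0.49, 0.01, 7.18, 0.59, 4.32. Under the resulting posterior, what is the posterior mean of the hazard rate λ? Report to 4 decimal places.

0.3594

With a Gamma(shape α, rate β) prior on the exponential rate λ, the posterior after n observations with total T = Σxᵢ is Gamma(α+n, β+T).
Sum of observations T = 12.82 hours; n = 6.
Posterior: Gamma(4.66+6, 16.84+12.82) = Gamma(10.66, 29.66).
Posterior mean of λ = α/β = 10.66/29.66 = 0.3594.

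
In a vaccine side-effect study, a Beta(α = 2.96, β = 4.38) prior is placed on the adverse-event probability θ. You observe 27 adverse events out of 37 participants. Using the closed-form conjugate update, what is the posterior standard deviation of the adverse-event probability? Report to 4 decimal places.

The Beta prior is conjugate to a Binomial/Bernoulli likelihood; the update adds successes to α and failures to β.
Posterior: Beta(α+k, β+n−k) = Beta(2.96+27, 4.38+10) = Beta(29.96, 14.38).
Var = αβ/((α+β)²(α+β+1)) = 29.96·14.38/(44.34²·45.34) = 0.00483312; SD = √0.00483312 = 0.0695.

0.0695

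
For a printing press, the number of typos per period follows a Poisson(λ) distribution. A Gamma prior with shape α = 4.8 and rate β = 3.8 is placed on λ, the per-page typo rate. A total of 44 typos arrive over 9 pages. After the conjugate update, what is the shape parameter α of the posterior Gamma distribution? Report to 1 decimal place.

48.8

With a Gamma(shape α, rate β) prior, the Poisson likelihood is conjugate: the posterior is Gamma(α + ΣXᵢ, β + n).
Posterior: Gamma(α+S, β+n) = Gamma(4.8+44, 3.8+9) = Gamma(48.8, 12.8).
Posterior α = 48.8.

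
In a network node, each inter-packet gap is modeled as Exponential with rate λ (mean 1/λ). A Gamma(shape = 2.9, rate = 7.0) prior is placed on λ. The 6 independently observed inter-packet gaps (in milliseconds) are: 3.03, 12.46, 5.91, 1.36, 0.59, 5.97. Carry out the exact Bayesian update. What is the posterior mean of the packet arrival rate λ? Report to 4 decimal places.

0.2450

With a Gamma(shape α, rate β) prior on the exponential rate λ, the posterior after n observations with total T = Σxᵢ is Gamma(α+n, β+T).
Sum of observations T = 29.32 milliseconds; n = 6.
Posterior: Gamma(2.9+6, 7.0+29.32) = Gamma(8.9, 36.32).
Posterior mean of λ = α/β = 8.9/36.32 = 0.2450.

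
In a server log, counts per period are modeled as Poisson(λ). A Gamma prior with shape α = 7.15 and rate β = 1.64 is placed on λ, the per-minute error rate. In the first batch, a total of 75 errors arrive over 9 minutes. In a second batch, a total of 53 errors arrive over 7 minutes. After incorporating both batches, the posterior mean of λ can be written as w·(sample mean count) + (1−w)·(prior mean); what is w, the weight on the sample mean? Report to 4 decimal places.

0.9070

With a Gamma(shape α, rate β) prior, the Poisson likelihood is conjugate: the posterior is Gamma(α + ΣXᵢ, β + n).
Total number of minutes: n = 9 + 7 = 16.
Posterior mean = (α₀+S)/(β₀+n) = [n/(β₀+n)]·(S/n) + [β₀/(β₀+n)]·(α₀/β₀), so only n and β₀ enter the weight.
Weight on data w = n/(β₀+n) = 16/(1.64+16) = 16/17.64 = 0.9070.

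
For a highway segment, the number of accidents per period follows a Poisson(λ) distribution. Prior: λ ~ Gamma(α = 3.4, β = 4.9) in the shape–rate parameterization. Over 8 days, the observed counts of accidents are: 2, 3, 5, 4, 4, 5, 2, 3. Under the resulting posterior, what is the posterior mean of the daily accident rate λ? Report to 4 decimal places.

With a Gamma(shape α, rate β) prior, the Poisson likelihood is conjugate: the posterior is Gamma(α + ΣXᵢ, β + n).
Sum of counts S = 28 over n = 8 days.
Posterior: Gamma(α+S, β+n) = Gamma(3.4+28, 4.9+8) = Gamma(31.4, 12.9).
Posterior mean = α/β = 31.4/12.9 = 2.4341.

2.4341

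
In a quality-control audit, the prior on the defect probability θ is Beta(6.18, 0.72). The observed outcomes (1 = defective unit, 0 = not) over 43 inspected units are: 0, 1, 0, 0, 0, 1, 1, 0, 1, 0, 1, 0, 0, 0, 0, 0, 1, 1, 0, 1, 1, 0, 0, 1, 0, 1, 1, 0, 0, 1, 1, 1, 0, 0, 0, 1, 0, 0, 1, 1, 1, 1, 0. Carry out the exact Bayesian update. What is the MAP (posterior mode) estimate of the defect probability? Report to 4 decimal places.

0.5257

The Beta prior is conjugate to a Binomial/Bernoulli likelihood; the update adds successes to α and failures to β.
Posterior: Beta(α+k, β+n−k) = Beta(6.18+20, 0.72+23) = Beta(26.18, 23.72).
Mode of Beta(a,b) for a,b>1 is (a−1)/(a+b−2) = 25.18/47.90 = 0.5257.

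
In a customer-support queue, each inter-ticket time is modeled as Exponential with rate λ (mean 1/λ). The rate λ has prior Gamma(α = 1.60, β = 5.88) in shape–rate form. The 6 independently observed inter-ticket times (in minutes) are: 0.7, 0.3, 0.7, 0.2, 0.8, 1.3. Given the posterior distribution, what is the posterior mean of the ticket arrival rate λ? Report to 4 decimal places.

0.7692

With a Gamma(shape α, rate β) prior on the exponential rate λ, the posterior after n observations with total T = Σxᵢ is Gamma(α+n, β+T).
Sum of observations T = 4.0 minutes; n = 6.
Posterior: Gamma(1.60+6, 5.88+4.0) = Gamma(7.60, 9.88).
Posterior mean of λ = α/β = 7.60/9.88 = 0.7692.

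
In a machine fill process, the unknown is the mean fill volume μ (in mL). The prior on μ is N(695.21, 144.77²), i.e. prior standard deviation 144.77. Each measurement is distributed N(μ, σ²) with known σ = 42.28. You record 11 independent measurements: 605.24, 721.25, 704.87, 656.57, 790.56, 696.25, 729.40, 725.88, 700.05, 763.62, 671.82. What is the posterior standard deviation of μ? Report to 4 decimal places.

12.6988

For Normal data with known variance σ², a Normal(μ₀, σ₀²) prior on μ is conjugate. Posterior precision = 1/σ₀² + n/σ²; posterior mean is the precision-weighted average of μ₀ and x̄.
σ₀² = 144.77² = 20958.3529, σ² = 42.28² = 1787.5984; σ² + n·σ₀² = 1787.5984 + 11·20958.3529 = 232329.4803.
Posterior precision = 1/σ₀² + n/σ² = 1/20958.3529 + 11/1787.5984 = (σ² + n·σ₀²)/(σ₀²σ²) = 232329.4803/(20958.3529·1787.5984); posterior variance σₙ² = σ₀²σ²/(σ² + n·σ₀²) = 20958.3529·1787.5984/232329.4803 = 161.258563.
Posterior SD = √σₙ² = √(20958.3529·1787.5984/232329.4803) = 12.6988.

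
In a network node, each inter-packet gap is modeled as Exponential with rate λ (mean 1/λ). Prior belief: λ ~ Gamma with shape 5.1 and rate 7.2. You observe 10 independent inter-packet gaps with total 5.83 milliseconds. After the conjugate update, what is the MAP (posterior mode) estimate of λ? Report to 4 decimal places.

With a Gamma(shape α, rate β) prior on the exponential rate λ, the posterior after n observations with total T = Σxᵢ is Gamma(α+n, β+T).
Posterior: Gamma(5.1+10, 7.2+5.83) = Gamma(15.1, 13.03).
Mode = (α−1)/β = 1.0821.

1.0821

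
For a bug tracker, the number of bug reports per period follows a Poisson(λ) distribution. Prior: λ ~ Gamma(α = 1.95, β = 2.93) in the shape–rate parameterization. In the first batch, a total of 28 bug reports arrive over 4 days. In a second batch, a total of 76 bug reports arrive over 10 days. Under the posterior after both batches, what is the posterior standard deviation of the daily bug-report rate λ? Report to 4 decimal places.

0.6080

With a Gamma(shape α, rate β) prior, the Poisson likelihood is conjugate: the posterior is Gamma(α + ΣXᵢ, β + n).
After batch 1: Gamma(α+S, β+n) = Gamma(1.95+28, 2.93+4) = Gamma(29.95, 6.93).
After batch 2: Gamma(α+S, β+n) = Gamma(29.95+76, 6.93+10) = Gamma(105.95, 16.93).
SD = √α/β = √105.95/16.93 = 0.6080.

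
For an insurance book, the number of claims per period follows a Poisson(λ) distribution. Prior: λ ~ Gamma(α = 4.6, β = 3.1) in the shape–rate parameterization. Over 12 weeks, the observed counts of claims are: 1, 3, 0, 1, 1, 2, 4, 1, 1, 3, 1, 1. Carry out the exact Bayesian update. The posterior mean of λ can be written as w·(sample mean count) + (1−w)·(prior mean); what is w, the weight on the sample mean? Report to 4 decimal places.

With a Gamma(shape α, rate β) prior, the Poisson likelihood is conjugate: the posterior is Gamma(α + ΣXᵢ, β + n).
Posterior mean = (α₀+S)/(β₀+n) = [n/(β₀+n)]·(S/n) + [β₀/(β₀+n)]·(α₀/β₀), so only n and β₀ enter the weight.
Weight on data w = n/(β₀+n) = 12/(3.1+12) = 12/15.1 = 0.7947.

0.7947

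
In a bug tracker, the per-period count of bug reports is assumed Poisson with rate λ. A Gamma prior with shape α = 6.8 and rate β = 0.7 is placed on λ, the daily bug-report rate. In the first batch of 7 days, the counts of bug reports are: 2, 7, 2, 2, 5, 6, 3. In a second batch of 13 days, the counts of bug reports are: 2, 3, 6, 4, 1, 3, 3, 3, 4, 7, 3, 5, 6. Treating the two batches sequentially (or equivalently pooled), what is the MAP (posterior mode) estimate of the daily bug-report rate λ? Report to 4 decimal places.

4.0000

With a Gamma(shape α, rate β) prior, the Poisson likelihood is conjugate: the posterior is Gamma(α + ΣXᵢ, β + n).
Batch 1: sum of counts S = 27 over n = 7 days.
After batch 1: Gamma(α+S, β+n) = Gamma(6.8+27, 0.7+7) = Gamma(33.8, 7.7).
Batch 2: sum of counts S = 50 over n = 13 days.
After batch 2: Gamma(α+S, β+n) = Gamma(33.8+50, 7.7+13) = Gamma(83.8, 20.7).
Mode of Gamma(α,β) for α≥1 is (α−1)/β = 82.8/20.7 = 4.0000.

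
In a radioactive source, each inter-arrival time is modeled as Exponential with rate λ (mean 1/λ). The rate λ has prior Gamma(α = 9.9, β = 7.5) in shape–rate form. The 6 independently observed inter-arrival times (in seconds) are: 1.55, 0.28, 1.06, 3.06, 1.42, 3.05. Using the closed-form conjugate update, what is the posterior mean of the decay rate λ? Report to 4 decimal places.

With a Gamma(shape α, rate β) prior on the exponential rate λ, the posterior after n observations with total T = Σxᵢ is Gamma(α+n, β+T).
Sum of observations T = 10.42 seconds; n = 6.
Posterior: Gamma(9.9+6, 7.5+10.42) = Gamma(15.9, 17.92).
Posterior mean of λ = α/β = 15.9/17.92 = 0.8873.

0.8873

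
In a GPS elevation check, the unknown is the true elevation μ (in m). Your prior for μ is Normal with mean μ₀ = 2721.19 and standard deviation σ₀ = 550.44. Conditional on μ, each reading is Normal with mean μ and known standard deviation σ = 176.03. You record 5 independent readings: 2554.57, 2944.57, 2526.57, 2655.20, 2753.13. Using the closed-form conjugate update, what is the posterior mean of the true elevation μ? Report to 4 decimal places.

2687.4972

For Normal data with known variance σ², a Normal(μ₀, σ₀²) prior on μ is conjugate. Posterior precision = 1/σ₀² + n/σ²; posterior mean is the precision-weighted average of μ₀ and x̄.
Σxᵢ = 2554.57 + 2944.57 + 2526.57 + 2655.20 + 2753.13 = 13434.04, so n·x̄ = 13434.04.
σ₀² = 550.44² = 302984.1936, σ² = 176.03² = 30986.5609; σ² + n·σ₀² = 30986.5609 + 5·302984.1936 = 1545907.5289.
Posterior mean = (μ₀/σ₀² + n·x̄/σ²)/(1/σ₀² + n/σ²) = (σ²·μ₀ + σ₀²·n·x̄)/(σ² + n·σ₀²) = (30986.5609·2721.19 + 302984.1936·13434.04)/1545907.5289 = 4154622095.845615/1545907.5289 = 2687.4972.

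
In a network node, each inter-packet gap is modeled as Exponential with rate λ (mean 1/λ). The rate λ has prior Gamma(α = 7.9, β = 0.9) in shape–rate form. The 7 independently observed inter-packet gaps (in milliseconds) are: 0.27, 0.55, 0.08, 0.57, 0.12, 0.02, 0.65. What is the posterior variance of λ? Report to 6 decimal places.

With a Gamma(shape α, rate β) prior on the exponential rate λ, the posterior after n observations with total T = Σxᵢ is Gamma(α+n, β+T).
Sum of observations T = 2.26 milliseconds; n = 7.
Posterior: Gamma(7.9+7, 0.9+2.26) = Gamma(14.9, 3.16).
Var = α/β² = 1.492149.

1.492149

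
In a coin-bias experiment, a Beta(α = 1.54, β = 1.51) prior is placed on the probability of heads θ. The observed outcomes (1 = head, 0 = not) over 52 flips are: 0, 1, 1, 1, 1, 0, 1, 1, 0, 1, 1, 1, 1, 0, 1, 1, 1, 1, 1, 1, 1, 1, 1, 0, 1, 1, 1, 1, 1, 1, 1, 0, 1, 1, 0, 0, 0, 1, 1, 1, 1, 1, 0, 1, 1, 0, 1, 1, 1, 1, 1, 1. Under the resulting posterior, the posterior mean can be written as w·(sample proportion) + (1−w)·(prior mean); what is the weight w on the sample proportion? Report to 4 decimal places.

The Beta prior is conjugate to a Binomial/Bernoulli likelihood; the update adds successes to α and failures to β.
Posterior mean = (α₀+k)/(α₀+β₀+n) = [n/(α₀+β₀+n)]·(k/n) + [(α₀+β₀)/(α₀+β₀+n)]·α₀/(α₀+β₀), so only n and the prior enter the weight.
The weight on the data is w = n/(α₀+β₀+n) = 52/(1.54+1.51+52) = 52/55.05 = 0.9446.

0.9446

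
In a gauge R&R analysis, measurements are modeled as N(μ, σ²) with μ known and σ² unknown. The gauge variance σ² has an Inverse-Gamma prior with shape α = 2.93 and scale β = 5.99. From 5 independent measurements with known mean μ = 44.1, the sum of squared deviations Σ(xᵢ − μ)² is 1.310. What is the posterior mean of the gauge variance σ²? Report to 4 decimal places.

With known mean μ and an Inverse-Gamma(α, β) prior on σ², the Normal likelihood is conjugate: posterior is Inv-Gamma(α + n/2, β + Σ(xᵢ−μ)²/2).
Posterior: Inv-Gamma(2.93 + 5/2, 5.99 + 1.310/2) = Inv-Gamma(5.43, 6.6450).
E[σ²|data] = β/(α−1) = 6.6450/4.43 = 1.5000.

1.5000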